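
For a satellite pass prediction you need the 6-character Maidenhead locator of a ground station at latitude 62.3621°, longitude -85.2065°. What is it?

Shift to the Maidenhead origin (180°W, 90°S): lon 94.7935, lat 152.3621.
Field (20°×10°, letters A–R): lon ⌊94.7935/20⌋ = 4 → E; lat ⌊152.3621/10⌋ = 15 → P.
Square (2°×1°, digits 0–9): lon ⌊14.7935/2⌋ = 7; lat ⌊2.3621/1⌋ = 2.
Subsquare (5′×2.5′, letters a–x): lon ⌊0.7935/0.0833333⌋ = 9 → j; lat ⌊0.3621/0.0416667⌋ = 8 → i.

EP72ji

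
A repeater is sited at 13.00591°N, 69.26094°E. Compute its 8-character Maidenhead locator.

Shift to the Maidenhead origin (180°W, 90°S): lon 249.26094, lat 103.00591.
Field: 249.26094/20 → 12 → M, 103.00591/10 → 10 → K; chars MK.
Square: 9.26094/2 → 4, 3.00591/1 → 3; chars 43.
Subsquare: 1.26094/0.0833333 → 15 → p, 0.00591/0.0416667 → 0 → a; chars pa.
Extended square: 0.01094/0.00833333 → 1, 0.00591/0.00416667 → 1; chars 11.

MK43pa11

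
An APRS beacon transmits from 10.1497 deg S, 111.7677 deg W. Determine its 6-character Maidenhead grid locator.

DH49cu

Add 180° to longitude and 90° to latitude: 68.2323, 79.8503.
Field: lon ⌊68.2323/20⌋ = 3 → D; lat ⌊79.8503/10⌋ = 7 → H.
Square: lon ⌊8.2323/2⌋ = 4; lat ⌊9.8503/1⌋ = 9.
Subsquare: lon ⌊0.2323/0.0833333⌋ = 2 → c; lat ⌊0.8503/0.0416667⌋ = 20 → u.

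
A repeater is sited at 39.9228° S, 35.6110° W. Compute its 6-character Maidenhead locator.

HF20eb

Offset from 180°W / 90°S: lon 144.3890°, lat 50.0772°.
Field: 144.3890/20 → 7 → H, 50.0772/10 → 5 → F; chars HF.
Square: 4.3890/2 → 2, 0.0772/1 → 0; chars 20.
Subsquare: 0.3890/0.0833333 → 4 → e, 0.0772/0.0416667 → 1 → b; chars eb.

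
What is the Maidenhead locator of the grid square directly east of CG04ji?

Longitude subsquare j = 9; +1 → 10 = k.
The latitude characters are unchanged.

CG04ki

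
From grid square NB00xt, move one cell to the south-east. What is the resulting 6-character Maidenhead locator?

NB10as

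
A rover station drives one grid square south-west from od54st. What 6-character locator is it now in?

Longitude subsquare s = 18; −1 → 17 = r.
Latitude subsquare t = 19; −1 → 18 = s.

OD54rs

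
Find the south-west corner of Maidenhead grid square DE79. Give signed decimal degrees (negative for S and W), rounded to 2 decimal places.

Field D=3, E=4: +3·20° lon, +4·10° lat → SW at lon -120°, lat -50°.
Square 7, 9: +7·2° lon, +9·1° lat → SW at lon -106°, lat -41°.
latitude -41.00, longitude -106.00.

-41.00, -106.00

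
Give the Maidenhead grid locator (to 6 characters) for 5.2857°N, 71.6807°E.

Add 180° to longitude and 90° to latitude: 251.6807, 95.2857.
Field (20°×10°, letters A–R): lon ⌊251.6807/20⌋ = 12 → M; lat ⌊95.2857/10⌋ = 9 → J.
Square (2°×1°, digits 0–9): lon ⌊11.6807/2⌋ = 5; lat ⌊5.2857/1⌋ = 5.
Subsquare (5′×2.5′, letters a–x): lon ⌊1.6807/0.0833333⌋ = 20 → u; lat ⌊0.2857/0.0416667⌋ = 6 → g.

MJ55ug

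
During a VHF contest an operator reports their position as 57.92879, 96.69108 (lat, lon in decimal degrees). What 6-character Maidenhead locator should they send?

Add 180° to longitude and 90° to latitude: 276.6911, 147.9288.
Field: lon ⌊276.6911/20⌋ = 13 → N; lat ⌊147.9288/10⌋ = 14 → O.
Square: lon ⌊16.6911/2⌋ = 8; lat ⌊7.9288/1⌋ = 7.
Subsquare: lon ⌊0.6911/0.0833333⌋ = 8 → i; lat ⌊0.9288/0.0416667⌋ = 22 → w.

NO87iw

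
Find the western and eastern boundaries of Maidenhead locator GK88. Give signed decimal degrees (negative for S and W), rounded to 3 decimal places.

Field G=6, K=10: +6·20° lon, +10·10° lat → SW at lon -60°, lat 10°.
Square 8, 8: +8·2° lon, +8·1° lat → SW at lon -44°, lat 18°.
Cell spans 2° lon × 1° lat.
west -44.000, east -42.000.

-44.000, -42.000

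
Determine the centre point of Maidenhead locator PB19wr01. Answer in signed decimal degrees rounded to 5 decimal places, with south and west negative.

Field P=15, B=1: +15·20° lon, +1·10° lat → SW at lon 120°, lat -80°.
Square 1, 9: +1·2° lon, +9·1° lat → SW at lon 122°, lat -71°.
Subsquare w=22, r=17: +22·0.0833333° lon, +17·0.0416667° lat → SW at lon 123.833°, lat -70.2917°.
Extended square 0, 1: +0·0.00833333° lon, +1·0.00416667° lat → SW at lon 123.833°, lat -70.2875°.
Cell spans 0.00833333° lon × 0.00416667° lat. Centre is SW corner plus half of each.
latitude -70.28542, longitude 123.83750.

-70.28542, 123.83750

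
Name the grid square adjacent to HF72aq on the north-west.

HF62xr

Longitude subsquare a = 0; −1 → -1, wraps to 23 = x, carry into square.
Longitude square 7; −1 → 6.
Latitude subsquare q = 16; +1 → 17 = r.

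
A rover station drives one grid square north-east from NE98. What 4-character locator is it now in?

OE09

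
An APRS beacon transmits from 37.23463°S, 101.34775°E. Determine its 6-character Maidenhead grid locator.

Add 180° to longitude and 90° to latitude: 281.3478, 52.7654.
Field: lon ⌊281.3478/20⌋ = 14 → O; lat ⌊52.7654/10⌋ = 5 → F.
Square: lon ⌊1.3478/2⌋ = 0; lat ⌊2.7654/1⌋ = 2.
Subsquare: lon ⌊1.3478/0.0833333⌋ = 16 → q; lat ⌊0.7654/0.0416667⌋ = 18 → s.

OF02qs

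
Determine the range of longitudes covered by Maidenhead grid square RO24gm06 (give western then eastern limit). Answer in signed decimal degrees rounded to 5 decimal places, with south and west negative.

Field R=17, O=14: +17·20° lon, +14·10° lat → SW at lon 160°, lat 50°.
Square 2, 4: +2·2° lon, +4·1° lat → SW at lon 164°, lat 54°.
Subsquare g=6, m=12: +6·0.0833333° lon, +12·0.0416667° lat → SW at lon 164.5°, lat 54.5°.
Extended square 0, 6: +0·0.00833333° lon, +6·0.00416667° lat → SW at lon 164.5°, lat 54.525°.
Cell spans 0.00833333° lon × 0.00416667° lat.
west 164.50000, east 164.50833.

164.50000, 164.50833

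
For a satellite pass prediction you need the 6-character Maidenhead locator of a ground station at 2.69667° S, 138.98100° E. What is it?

PI97lh

Add 180° to longitude and 90° to latitude: 318.9810, 87.3033.
Field (20°×10°, letters A–R): lon ⌊318.9810/20⌋ = 15 → P; lat ⌊87.3033/10⌋ = 8 → I.
Square (2°×1°, digits 0–9): lon ⌊18.9810/2⌋ = 9; lat ⌊7.3033/1⌋ = 7.
Subsquare (5′×2.5′, letters a–x): lon ⌊0.9810/0.0833333⌋ = 11 → l; lat ⌊0.3033/0.0416667⌋ = 7 → h.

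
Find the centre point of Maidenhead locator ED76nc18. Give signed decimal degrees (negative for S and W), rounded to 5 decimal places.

-53.88125, -84.90417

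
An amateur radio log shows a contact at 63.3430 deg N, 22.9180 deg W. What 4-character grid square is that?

Offset from 180°W / 90°S: lon 157.08°, lat 153.34°.
Field (20°×10°, letters A–R): lon ⌊157.08/20⌋ = 7 → H; lat ⌊153.34/10⌋ = 15 → P.
Square (2°×1°, digits 0–9): lon ⌊17.08/2⌋ = 8; lat ⌊3.34/1⌋ = 3.

HP83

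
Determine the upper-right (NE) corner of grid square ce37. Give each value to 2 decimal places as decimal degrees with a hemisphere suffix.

Field C=2, E=4: +2·20° lon, +4·10° lat → SW at lon -140°, lat -50°.
Square 3, 7: +3·2° lon, +7·1° lat → SW at lon -134°, lat -43°.
Cell spans 2° lon × 1° lat. NE corner is SW corner plus one full cell.
latitude 42.00° S, longitude 132.00° W.

42.00° S, 132.00° W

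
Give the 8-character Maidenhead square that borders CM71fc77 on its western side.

CM71fc67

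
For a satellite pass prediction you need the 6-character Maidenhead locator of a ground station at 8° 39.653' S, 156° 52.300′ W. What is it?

Offset from 180°W / 90°S: lon 23.1283°, lat 81.3391°.
Field: lon ⌊23.1283/20⌋ = 1 → B; lat ⌊81.3391/10⌋ = 8 → I.
Square: lon ⌊3.1283/2⌋ = 1; lat ⌊1.3391/1⌋ = 1.
Subsquare: lon ⌊1.1283/0.0833333⌋ = 13 → n; lat ⌊0.3391/0.0416667⌋ = 8 → i.

BI11ni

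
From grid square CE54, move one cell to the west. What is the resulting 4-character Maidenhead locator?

Longitude square 5; −1 → 4.
The latitude characters are unchanged.

CE44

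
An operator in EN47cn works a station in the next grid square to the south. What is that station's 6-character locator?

Latitude subsquare n = 13; −1 → 12 = m.
The longitude characters are unchanged.

EN47cm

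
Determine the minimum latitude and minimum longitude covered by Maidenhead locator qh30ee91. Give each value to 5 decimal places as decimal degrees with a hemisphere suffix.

19.82917° S, 146.40833° E

Field Q=16, H=7: +16·20° lon, +7·10° lat → SW at lon 140°, lat -20°.
Square 3, 0: +3·2° lon, +0·1° lat → SW at lon 146°, lat -20°.
Subsquare e=4, e=4: +4·0.0833333° lon, +4·0.0416667° lat → SW at lon 146.333°, lat -19.8333°.
Extended square 9, 1: +9·0.00833333° lon, +1·0.00416667° lat → SW at lon 146.408°, lat -19.8292°.
latitude 19.82917° S, longitude 146.40833° E.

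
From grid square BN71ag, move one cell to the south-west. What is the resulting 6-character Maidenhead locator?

Longitude subsquare a = 0; −1 → -1, wraps to 23 = x, carry into square.
Longitude square 7; −1 → 6.
Latitude subsquare g = 6; −1 → 5 = f.

BN61xf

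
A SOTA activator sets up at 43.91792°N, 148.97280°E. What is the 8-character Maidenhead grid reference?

Shift to the Maidenhead origin (180°W, 90°S): lon 328.97280, lat 133.91792.
Field (20°×10°, letters A–R): lon ⌊328.97280/20⌋ = 16 → Q; lat ⌊133.91792/10⌋ = 13 → N.
Square (2°×1°, digits 0–9): lon ⌊8.97280/2⌋ = 4; lat ⌊3.91792/1⌋ = 3.
Subsquare (5′×2.5′, letters a–x): lon ⌊0.97280/0.0833333⌋ = 11 → l; lat ⌊0.91792/0.0416667⌋ = 22 → w.
Extended square (30″×15″, digits 0–9): lon ⌊0.05613/0.00833333⌋ = 6; lat ⌊0.00125/0.00416667⌋ = 0.

QN43lw60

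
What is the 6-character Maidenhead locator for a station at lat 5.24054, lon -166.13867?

AJ65wf

Add 180° to longitude and 90° to latitude: 13.8613, 95.2405.
Field: 13.8613/20 → 0 → A, 95.2405/10 → 9 → J; chars AJ.
Square: 13.8613/2 → 6, 5.2405/1 → 5; chars 65.
Subsquare: 1.8613/0.0833333 → 22 → w, 0.2405/0.0416667 → 5 → f; chars wf.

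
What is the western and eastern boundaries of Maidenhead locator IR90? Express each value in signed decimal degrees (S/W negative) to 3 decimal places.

Field I=8, R=17: +8·20° lon, +17·10° lat → SW at lon -20°, lat 80°.
Square 9, 0: +9·2° lon, +0·1° lat → SW at lon -2°, lat 80°.
Cell spans 2° lon × 1° lat.
west -2.000, east 0.000.

-2.000, 0.000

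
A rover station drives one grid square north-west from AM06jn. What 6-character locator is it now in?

AM06io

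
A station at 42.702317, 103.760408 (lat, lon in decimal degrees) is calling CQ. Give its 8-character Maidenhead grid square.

Shift to the Maidenhead origin (180°W, 90°S): lon 283.76041, lat 132.70232.
Field (20°×10°, letters A–R): 283.76041/20 → 14 → O, 132.70232/10 → 13 → N; chars ON.
Square (2°×1°, digits 0–9): 3.76041/2 → 1, 2.70232/1 → 2; chars 12.
Subsquare (5′×2.5′, letters a–x): 1.76041/0.0833333 → 21 → v, 0.70232/0.0416667 → 16 → q; chars vq.
Extended square (30″×15″, digits 0–9): 0.01041/0.00833333 → 1, 0.03565/0.00416667 → 8; chars 18.

ON12vq18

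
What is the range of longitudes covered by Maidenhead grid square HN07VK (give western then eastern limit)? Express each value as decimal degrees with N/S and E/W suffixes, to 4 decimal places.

38.2500° W, 38.1667° W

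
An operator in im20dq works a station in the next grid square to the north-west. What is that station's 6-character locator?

Longitude subsquare d = 3; −1 → 2 = c.
Latitude subsquare q = 16; +1 → 17 = r.

IM20cr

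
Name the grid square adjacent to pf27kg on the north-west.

Longitude subsquare k = 10; −1 → 9 = j.
Latitude subsquare g = 6; +1 → 7 = h.

PF27jh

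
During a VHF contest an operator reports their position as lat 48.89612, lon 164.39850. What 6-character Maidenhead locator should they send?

Offset from 180°W / 90°S: lon 344.3985°, lat 138.8961°.
Field: 344.3985/20 → 17 → R, 138.8961/10 → 13 → N; chars RN.
Square: 4.3985/2 → 2, 8.8961/1 → 8; chars 28.
Subsquare: 0.3985/0.0833333 → 4 → e, 0.8961/0.0416667 → 21 → v; chars ev.

RN28ev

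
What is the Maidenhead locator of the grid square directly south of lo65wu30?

LO65wt39

Latitude extended square 0; −1 → -1, wraps to 9, carry into subsquare.
Latitude subsquare u = 20; −1 → 19 = t.
The longitude characters are unchanged.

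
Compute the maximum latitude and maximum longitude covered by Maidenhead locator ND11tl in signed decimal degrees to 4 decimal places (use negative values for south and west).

-58.5000, 83.6667

Field N=13, D=3: +13·20° lon, +3·10° lat → SW at lon 80°, lat -60°.
Square 1, 1: +1·2° lon, +1·1° lat → SW at lon 82°, lat -59°.
Subsquare t=19, l=11: +19·0.0833333° lon, +11·0.0416667° lat → SW at lon 83.5833°, lat -58.5417°.
Cell spans 0.0833333° lon × 0.0416667° lat. NE corner is SW corner plus one full cell.
latitude -58.5000, longitude 83.6667.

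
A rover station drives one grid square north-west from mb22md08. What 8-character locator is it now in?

MB22ld99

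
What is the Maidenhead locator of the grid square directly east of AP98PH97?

Longitude extended square 9; +1 → 10, wraps to 0, carry into subsquare.
Longitude subsquare p = 15; +1 → 16 = q.
The latitude characters are unchanged.

AP98qh07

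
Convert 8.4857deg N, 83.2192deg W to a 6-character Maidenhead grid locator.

EJ88jl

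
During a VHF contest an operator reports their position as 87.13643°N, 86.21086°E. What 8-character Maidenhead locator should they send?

NR37cd52

Offset from 180°W / 90°S: lon 266.21086°, lat 177.13643°.
Field: lon ⌊266.21086/20⌋ = 13 → N; lat ⌊177.13643/10⌋ = 17 → R.
Square: lon ⌊6.21086/2⌋ = 3; lat ⌊7.13643/1⌋ = 7.
Subsquare: lon ⌊0.21086/0.0833333⌋ = 2 → c; lat ⌊0.13643/0.0416667⌋ = 3 → d.
Extended square: lon ⌊0.04419/0.00833333⌋ = 5; lat ⌊0.01143/0.00416667⌋ = 2.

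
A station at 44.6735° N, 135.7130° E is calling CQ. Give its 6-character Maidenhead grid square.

PN74uq

Offset from 180°W / 90°S: lon 315.7130°, lat 134.6735°.
Field: lon ⌊315.7130/20⌋ = 15 → P; lat ⌊134.6735/10⌋ = 13 → N.
Square: lon ⌊15.7130/2⌋ = 7; lat ⌊4.6735/1⌋ = 4.
Subsquare: lon ⌊1.7130/0.0833333⌋ = 20 → u; lat ⌊0.6735/0.0416667⌋ = 16 → q.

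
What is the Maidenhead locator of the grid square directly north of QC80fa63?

Latitude extended square 3; +1 → 4.
The longitude characters are unchanged.

QC80fa64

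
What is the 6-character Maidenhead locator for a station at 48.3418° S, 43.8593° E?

LE11wp

Offset from 180°W / 90°S: lon 223.8593°, lat 41.6582°.
Field: lon ⌊223.8593/20⌋ = 11 → L; lat ⌊41.6582/10⌋ = 4 → E.
Square: lon ⌊3.8593/2⌋ = 1; lat ⌊1.6582/1⌋ = 1.
Subsquare: lon ⌊1.8593/0.0833333⌋ = 22 → w; lat ⌊0.6582/0.0416667⌋ = 15 → p.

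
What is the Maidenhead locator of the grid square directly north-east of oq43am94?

OQ43bm05

Longitude extended square 9; +1 → 10, wraps to 0, carry into subsquare.
Longitude subsquare a = 0; +1 → 1 = b.
Latitude extended square 4; +1 → 5.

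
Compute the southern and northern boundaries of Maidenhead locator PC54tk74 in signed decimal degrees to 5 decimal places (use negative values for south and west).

-65.56667, -65.56250

Field P=15, C=2: +15·20° lon, +2·10° lat → SW at lon 120°, lat -70°.
Square 5, 4: +5·2° lon, +4·1° lat → SW at lon 130°, lat -66°.
Subsquare t=19, k=10: +19·0.0833333° lon, +10·0.0416667° lat → SW at lon 131.583°, lat -65.5833°.
Extended square 7, 4: +7·0.00833333° lon, +4·0.00416667° lat → SW at lon 131.642°, lat -65.5667°.
Cell spans 0.00833333° lon × 0.00416667° lat.
south -65.56667, north -65.56250.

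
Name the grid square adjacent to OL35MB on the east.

OL35nb

Longitude subsquare m = 12; +1 → 13 = n.
The latitude characters are unchanged.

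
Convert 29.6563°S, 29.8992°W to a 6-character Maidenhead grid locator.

HG50bi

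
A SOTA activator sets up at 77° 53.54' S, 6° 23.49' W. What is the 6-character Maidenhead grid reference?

IB62tc

Offset from 180°W / 90°S: lon 173.6085°, lat 12.1077°.
Field: lon ⌊173.6085/20⌋ = 8 → I; lat ⌊12.1077/10⌋ = 1 → B.
Square: lon ⌊13.6085/2⌋ = 6; lat ⌊2.1077/1⌋ = 2.
Subsquare: lon ⌊1.6085/0.0833333⌋ = 19 → t; lat ⌊0.1077/0.0416667⌋ = 2 → c.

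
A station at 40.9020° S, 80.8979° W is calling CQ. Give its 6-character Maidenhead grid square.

EE99nc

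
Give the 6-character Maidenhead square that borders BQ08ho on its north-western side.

BQ08gp

Longitude subsquare h = 7; −1 → 6 = g.
Latitude subsquare o = 14; +1 → 15 = p.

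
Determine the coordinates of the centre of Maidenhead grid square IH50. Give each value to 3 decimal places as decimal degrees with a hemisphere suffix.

19.500° S, 9.000° W

Field I=8, H=7: +8·20° lon, +7·10° lat → SW at lon -20°, lat -20°.
Square 5, 0: +5·2° lon, +0·1° lat → SW at lon -10°, lat -20°.
Cell spans 2° lon × 1° lat. Centre is SW corner plus half of each.
latitude 19.500° S, longitude 9.000° W.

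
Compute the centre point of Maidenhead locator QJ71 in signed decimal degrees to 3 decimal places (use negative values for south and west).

1.500, 155.000

Field Q=16, J=9: +16·20° lon, +9·10° lat → SW at lon 140°, lat 0°.
Square 7, 1: +7·2° lon, +1·1° lat → SW at lon 154°, lat 1°.
Cell spans 2° lon × 1° lat. Centre is SW corner plus half of each.
latitude 1.500, longitude 155.000.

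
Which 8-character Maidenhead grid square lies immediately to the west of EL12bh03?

EL12ah93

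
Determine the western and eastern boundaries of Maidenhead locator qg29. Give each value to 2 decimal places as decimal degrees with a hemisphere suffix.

144.00° E, 146.00° E

Field Q=16, G=6: +16·20° lon, +6·10° lat → SW at lon 140°, lat -30°.
Square 2, 9: +2·2° lon, +9·1° lat → SW at lon 144°, lat -21°.
Cell spans 2° lon × 1° lat.
west 144.00° E, east 146.00° E.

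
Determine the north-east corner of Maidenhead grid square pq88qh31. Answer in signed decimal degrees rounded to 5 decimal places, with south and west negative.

78.30000, 137.36667

Field P=15, Q=16: +15·20° lon, +16·10° lat → SW at lon 120°, lat 70°.
Square 8, 8: +8·2° lon, +8·1° lat → SW at lon 136°, lat 78°.
Subsquare q=16, h=7: +16·0.0833333° lon, +7·0.0416667° lat → SW at lon 137.333°, lat 78.2917°.
Extended square 3, 1: +3·0.00833333° lon, +1·0.00416667° lat → SW at lon 137.358°, lat 78.2958°.
Cell spans 0.00833333° lon × 0.00416667° lat. NE corner is SW corner plus one full cell.
latitude 78.30000, longitude 137.36667.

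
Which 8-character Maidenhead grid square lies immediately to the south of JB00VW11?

Latitude extended square 1; −1 → 0.
The longitude characters are unchanged.

JB00vw10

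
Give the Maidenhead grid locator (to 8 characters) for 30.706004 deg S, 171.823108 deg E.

RF59vh80

Shift to the Maidenhead origin (180°W, 90°S): lon 351.82311, lat 59.29400.
Field: 351.82311/20 → 17 → R, 59.29400/10 → 5 → F; chars RF.
Square: 11.82311/2 → 5, 9.29400/1 → 9; chars 59.
Subsquare: 1.82311/0.0833333 → 21 → v, 0.29400/0.0416667 → 7 → h; chars vh.
Extended square: 0.07311/0.00833333 → 8, 0.00233/0.00416667 → 0; chars 80.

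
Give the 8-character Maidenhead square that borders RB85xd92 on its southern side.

Latitude extended square 2; −1 → 1.
The longitude characters are unchanged.

RB85xd91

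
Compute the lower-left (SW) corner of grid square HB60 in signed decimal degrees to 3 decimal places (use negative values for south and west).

-80.000, -28.000

Field H=7, B=1: +7·20° lon, +1·10° lat → SW at lon -40°, lat -80°.
Square 6, 0: +6·2° lon, +0·1° lat → SW at lon -28°, lat -80°.
latitude -80.000, longitude -28.000.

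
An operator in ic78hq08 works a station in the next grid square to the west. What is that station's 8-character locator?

IC78gq98

Longitude extended square 0; −1 → -1, wraps to 9, carry into subsquare.
Longitude subsquare h = 7; −1 → 6 = g.
The latitude characters are unchanged.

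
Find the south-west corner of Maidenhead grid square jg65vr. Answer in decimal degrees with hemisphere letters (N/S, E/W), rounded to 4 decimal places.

24.2917° S, 13.7500° E

Field J=9, G=6: +9·20° lon, +6·10° lat → SW at lon 0°, lat -30°.
Square 6, 5: +6·2° lon, +5·1° lat → SW at lon 12°, lat -25°.
Subsquare v=21, r=17: +21·0.0833333° lon, +17·0.0416667° lat → SW at lon 13.75°, lat -24.2917°.
latitude 24.2917° S, longitude 13.7500° E.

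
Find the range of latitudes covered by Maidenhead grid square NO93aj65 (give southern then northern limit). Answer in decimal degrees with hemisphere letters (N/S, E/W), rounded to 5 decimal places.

Field N=13, O=14: +13·20° lon, +14·10° lat → SW at lon 80°, lat 50°.
Square 9, 3: +9·2° lon, +3·1° lat → SW at lon 98°, lat 53°.
Subsquare a=0, j=9: +0·0.0833333° lon, +9·0.0416667° lat → SW at lon 98°, lat 53.375°.
Extended square 6, 5: +6·0.00833333° lon, +5·0.00416667° lat → SW at lon 98.05°, lat 53.3958°.
Cell spans 0.00833333° lon × 0.00416667° lat.
south 53.39583° N, north 53.40000° N.

53.39583° N, 53.40000° N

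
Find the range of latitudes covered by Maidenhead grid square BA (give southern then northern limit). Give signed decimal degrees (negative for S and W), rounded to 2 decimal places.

Field B=1, A=0: +1·20° lon, +0·10° lat → SW at lon -160°, lat -90°.
Cell spans 20° lon × 10° lat.
south -90.00, north -80.00.

-90.00, -80.00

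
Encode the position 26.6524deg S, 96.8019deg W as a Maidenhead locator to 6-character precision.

EG13oi

Add 180° to longitude and 90° to latitude: 83.1981, 63.3476.
Field (20°×10°, letters A–R): lon ⌊83.1981/20⌋ = 4 → E; lat ⌊63.3476/10⌋ = 6 → G.
Square (2°×1°, digits 0–9): lon ⌊3.1981/2⌋ = 1; lat ⌊3.3476/1⌋ = 3.
Subsquare (5′×2.5′, letters a–x): lon ⌊1.1981/0.0833333⌋ = 14 → o; lat ⌊0.3476/0.0416667⌋ = 8 → i.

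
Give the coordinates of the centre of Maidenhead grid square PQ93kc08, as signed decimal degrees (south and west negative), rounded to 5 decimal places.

73.11875, 138.83750

Field P=15, Q=16: +15·20° lon, +16·10° lat → SW at lon 120°, lat 70°.
Square 9, 3: +9·2° lon, +3·1° lat → SW at lon 138°, lat 73°.
Subsquare k=10, c=2: +10·0.0833333° lon, +2·0.0416667° lat → SW at lon 138.833°, lat 73.0833°.
Extended square 0, 8: +0·0.00833333° lon, +8·0.00416667° lat → SW at lon 138.833°, lat 73.1167°.
Cell spans 0.00833333° lon × 0.00416667° lat. Centre is SW corner plus half of each.
latitude 73.11875, longitude 138.83750.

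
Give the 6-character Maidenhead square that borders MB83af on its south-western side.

MB73xe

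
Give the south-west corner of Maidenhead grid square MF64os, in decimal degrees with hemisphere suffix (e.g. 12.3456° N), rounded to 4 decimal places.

35.2500° S, 73.1667° E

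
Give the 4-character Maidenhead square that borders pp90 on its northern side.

PP91

Latitude square 0; +1 → 1.
The longitude characters are unchanged.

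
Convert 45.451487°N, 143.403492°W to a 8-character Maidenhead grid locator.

BN85hk18

Add 180° to longitude and 90° to latitude: 36.59651, 135.45149.
Field: 36.59651/20 → 1 → B, 135.45149/10 → 13 → N; chars BN.
Square: 16.59651/2 → 8, 5.45149/1 → 5; chars 85.
Subsquare: 0.59651/0.0833333 → 7 → h, 0.45149/0.0416667 → 10 → k; chars hk.
Extended square: 0.01317/0.00833333 → 1, 0.03482/0.00416667 → 8; chars 18.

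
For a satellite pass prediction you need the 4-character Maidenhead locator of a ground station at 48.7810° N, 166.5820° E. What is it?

RN38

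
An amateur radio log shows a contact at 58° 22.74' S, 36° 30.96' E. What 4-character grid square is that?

KD81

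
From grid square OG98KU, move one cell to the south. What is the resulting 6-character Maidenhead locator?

Latitude subsquare u = 20; −1 → 19 = t.
The longitude characters are unchanged.

OG98kt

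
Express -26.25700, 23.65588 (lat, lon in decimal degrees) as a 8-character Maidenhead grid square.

KG13tr88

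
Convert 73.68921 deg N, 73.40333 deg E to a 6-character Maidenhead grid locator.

MQ63qq

Add 180° to longitude and 90° to latitude: 253.4033, 163.6892.
Field: lon ⌊253.4033/20⌋ = 12 → M; lat ⌊163.6892/10⌋ = 16 → Q.
Square: lon ⌊13.4033/2⌋ = 6; lat ⌊3.6892/1⌋ = 3.
Subsquare: lon ⌊1.4033/0.0833333⌋ = 16 → q; lat ⌊0.6892/0.0416667⌋ = 16 → q.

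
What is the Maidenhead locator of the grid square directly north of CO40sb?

CO40sc

Latitude subsquare b = 1; +1 → 2 = c.
The longitude characters are unchanged.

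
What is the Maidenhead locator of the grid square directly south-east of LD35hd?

LD35ic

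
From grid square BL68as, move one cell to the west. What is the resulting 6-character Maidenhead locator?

BL58xs

Longitude subsquare a = 0; −1 → -1, wraps to 23 = x, carry into square.
Longitude square 6; −1 → 5.
The latitude characters are unchanged.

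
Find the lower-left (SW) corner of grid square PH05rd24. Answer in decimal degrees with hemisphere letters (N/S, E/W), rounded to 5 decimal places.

14.85833° S, 121.43333° E

Field P=15, H=7: +15·20° lon, +7·10° lat → SW at lon 120°, lat -20°.
Square 0, 5: +0·2° lon, +5·1° lat → SW at lon 120°, lat -15°.
Subsquare r=17, d=3: +17·0.0833333° lon, +3·0.0416667° lat → SW at lon 121.417°, lat -14.875°.
Extended square 2, 4: +2·0.00833333° lon, +4·0.00416667° lat → SW at lon 121.433°, lat -14.8583°.
latitude 14.85833° S, longitude 121.43333° E.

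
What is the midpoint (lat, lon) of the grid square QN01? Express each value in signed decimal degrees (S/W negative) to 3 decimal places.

41.500, 141.000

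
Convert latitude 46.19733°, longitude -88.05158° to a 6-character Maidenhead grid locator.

EN56xe

Shift to the Maidenhead origin (180°W, 90°S): lon 91.9484, lat 136.1973.
Field: lon ⌊91.9484/20⌋ = 4 → E; lat ⌊136.1973/10⌋ = 13 → N.
Square: lon ⌊11.9484/2⌋ = 5; lat ⌊6.1973/1⌋ = 6.
Subsquare: lon ⌊1.9484/0.0833333⌋ = 23 → x; lat ⌊0.1973/0.0416667⌋ = 4 → e.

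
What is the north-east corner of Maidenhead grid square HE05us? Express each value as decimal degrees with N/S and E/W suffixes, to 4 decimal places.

44.2083° S, 38.2500° W

Field H=7, E=4: +7·20° lon, +4·10° lat → SW at lon -40°, lat -50°.
Square 0, 5: +0·2° lon, +5·1° lat → SW at lon -40°, lat -45°.
Subsquare u=20, s=18: +20·0.0833333° lon, +18·0.0416667° lat → SW at lon -38.3333°, lat -44.25°.
Cell spans 0.0833333° lon × 0.0416667° lat. NE corner is SW corner plus one full cell.
latitude 44.2083° S, longitude 38.2500° W.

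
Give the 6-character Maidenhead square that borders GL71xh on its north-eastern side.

Longitude subsquare x = 23; +1 → 24, wraps to 0 = a, carry into square.
Longitude square 7; +1 → 8.
Latitude subsquare h = 7; +1 → 8 = i.

GL81ai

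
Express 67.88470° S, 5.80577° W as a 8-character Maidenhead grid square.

IC72cc37

Shift to the Maidenhead origin (180°W, 90°S): lon 174.19423, lat 22.11530.
Field: 174.19423/20 → 8 → I, 22.11530/10 → 2 → C; chars IC.
Square: 14.19423/2 → 7, 2.11530/1 → 2; chars 72.
Subsquare: 0.19423/0.0833333 → 2 → c, 0.11530/0.0416667 → 2 → c; chars cc.
Extended square: 0.02756/0.00833333 → 3, 0.03197/0.00416667 → 7; chars 37.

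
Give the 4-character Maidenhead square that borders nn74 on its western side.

NN64

Longitude square 7; −1 → 6.
The latitude characters are unchanged.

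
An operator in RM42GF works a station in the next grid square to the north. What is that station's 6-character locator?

RM42gg

Latitude subsquare f = 5; +1 → 6 = g.
The longitude characters are unchanged.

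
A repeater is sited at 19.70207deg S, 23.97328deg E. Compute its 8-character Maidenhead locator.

KH10xh61

Offset from 180°W / 90°S: lon 203.97328°, lat 70.29793°.
Field: 203.97328/20 → 10 → K, 70.29793/10 → 7 → H; chars KH.
Square: 3.97328/2 → 1, 0.29793/1 → 0; chars 10.
Subsquare: 1.97328/0.0833333 → 23 → x, 0.29793/0.0416667 → 7 → h; chars xh.
Extended square: 0.05661/0.00833333 → 6, 0.00626/0.00416667 → 1; chars 61.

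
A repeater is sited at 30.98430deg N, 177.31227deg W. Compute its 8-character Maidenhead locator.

Add 180° to longitude and 90° to latitude: 2.68773, 120.98430.
Field (20°×10°, letters A–R): lon ⌊2.68773/20⌋ = 0 → A; lat ⌊120.98430/10⌋ = 12 → M.
Square (2°×1°, digits 0–9): lon ⌊2.68773/2⌋ = 1; lat ⌊0.98430/1⌋ = 0.
Subsquare (5′×2.5′, letters a–x): lon ⌊0.68773/0.0833333⌋ = 8 → i; lat ⌊0.98430/0.0416667⌋ = 23 → x.
Extended square (30″×15″, digits 0–9): lon ⌊0.02106/0.00833333⌋ = 2; lat ⌊0.02597/0.00416667⌋ = 6.

AM10ix26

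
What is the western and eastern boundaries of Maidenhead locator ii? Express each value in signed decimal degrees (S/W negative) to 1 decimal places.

-20.0, 0.0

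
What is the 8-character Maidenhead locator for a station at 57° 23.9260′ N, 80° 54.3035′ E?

NO07kj85

Add 180° to longitude and 90° to latitude: 260.90506, 147.39877.
Field: 260.90506/20 → 13 → N, 147.39877/10 → 14 → O; chars NO.
Square: 0.90506/2 → 0, 7.39877/1 → 7; chars 07.
Subsquare: 0.90506/0.0833333 → 10 → k, 0.39877/0.0416667 → 9 → j; chars kj.
Extended square: 0.07172/0.00833333 → 8, 0.02377/0.00416667 → 5; chars 85.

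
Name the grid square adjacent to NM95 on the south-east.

OM04

Longitude square 9; +1 → 10, wraps to 0, carry into field.
Longitude field N = 13; +1 → 14 = O.
Latitude square 5; −1 → 4.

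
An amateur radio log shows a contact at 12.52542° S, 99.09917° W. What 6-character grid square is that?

EH07kl

Offset from 180°W / 90°S: lon 80.9008°, lat 77.4746°.
Field (20°×10°, letters A–R): lon ⌊80.9008/20⌋ = 4 → E; lat ⌊77.4746/10⌋ = 7 → H.
Square (2°×1°, digits 0–9): lon ⌊0.9008/2⌋ = 0; lat ⌊7.4746/1⌋ = 7.
Subsquare (5′×2.5′, letters a–x): lon ⌊0.9008/0.0833333⌋ = 10 → k; lat ⌊0.4746/0.0416667⌋ = 11 → l.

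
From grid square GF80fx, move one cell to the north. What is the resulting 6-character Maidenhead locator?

GF81fa

Latitude subsquare x = 23; +1 → 24, wraps to 0 = a, carry into square.
Latitude square 0; +1 → 1.
The longitude characters are unchanged.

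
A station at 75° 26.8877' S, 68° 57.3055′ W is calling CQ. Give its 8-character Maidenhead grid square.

FB54mn52

Offset from 180°W / 90°S: lon 111.04491°, lat 14.55187°.
Field: 111.04491/20 → 5 → F, 14.55187/10 → 1 → B; chars FB.
Square: 11.04491/2 → 5, 4.55187/1 → 4; chars 54.
Subsquare: 1.04491/0.0833333 → 12 → m, 0.55187/0.0416667 → 13 → n; chars mn.
Extended square: 0.04491/0.00833333 → 5, 0.01021/0.00416667 → 2; chars 52.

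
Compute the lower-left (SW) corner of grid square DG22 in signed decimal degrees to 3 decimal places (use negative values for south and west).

Field D=3, G=6: +3·20° lon, +6·10° lat → SW at lon -120°, lat -30°.
Square 2, 2: +2·2° lon, +2·1° lat → SW at lon -116°, lat -28°.
latitude -28.000, longitude -116.000.

-28.000, -116.000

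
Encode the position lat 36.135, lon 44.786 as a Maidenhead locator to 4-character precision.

LM26

Offset from 180°W / 90°S: lon 224.79°, lat 126.13°.
Field: 224.79/20 → 11 → L, 126.13/10 → 12 → M; chars LM.
Square: 4.79/2 → 2, 6.13/1 → 6; chars 26.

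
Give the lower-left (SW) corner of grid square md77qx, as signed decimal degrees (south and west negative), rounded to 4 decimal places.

-52.0417, 75.3333

Field M=12, D=3: +12·20° lon, +3·10° lat → SW at lon 60°, lat -60°.
Square 7, 7: +7·2° lon, +7·1° lat → SW at lon 74°, lat -53°.
Subsquare q=16, x=23: +16·0.0833333° lon, +23·0.0416667° lat → SW at lon 75.3333°, lat -52.0417°.
latitude -52.0417, longitude 75.3333.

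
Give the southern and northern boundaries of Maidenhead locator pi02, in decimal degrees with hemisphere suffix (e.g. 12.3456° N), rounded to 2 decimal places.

Field P=15, I=8: +15·20° lon, +8·10° lat → SW at lon 120°, lat -10°.
Square 0, 2: +0·2° lon, +2·1° lat → SW at lon 120°, lat -8°.
Cell spans 2° lon × 1° lat.
south 8.00° S, north 7.00° S.

8.00° S, 7.00° S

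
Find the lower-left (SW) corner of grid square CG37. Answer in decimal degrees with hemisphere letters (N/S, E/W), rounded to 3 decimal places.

23.000° S, 134.000° W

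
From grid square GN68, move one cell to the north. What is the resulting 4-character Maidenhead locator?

GN69

Latitude square 8; +1 → 9.
The longitude characters are unchanged.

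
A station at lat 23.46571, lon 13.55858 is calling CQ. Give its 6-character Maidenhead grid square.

Offset from 180°W / 90°S: lon 193.5586°, lat 113.4657°.
Field: lon ⌊193.5586/20⌋ = 9 → J; lat ⌊113.4657/10⌋ = 11 → L.
Square: lon ⌊13.5586/2⌋ = 6; lat ⌊3.4657/1⌋ = 3.
Subsquare: lon ⌊1.5586/0.0833333⌋ = 18 → s; lat ⌊0.4657/0.0416667⌋ = 11 → l.

JL63sl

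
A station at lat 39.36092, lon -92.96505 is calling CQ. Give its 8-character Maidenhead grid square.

EM39mi46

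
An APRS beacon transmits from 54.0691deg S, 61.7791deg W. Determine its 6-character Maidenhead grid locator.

FD95cw

Shift to the Maidenhead origin (180°W, 90°S): lon 118.2209, lat 35.9309.
Field (20°×10°, letters A–R): lon ⌊118.2209/20⌋ = 5 → F; lat ⌊35.9309/10⌋ = 3 → D.
Square (2°×1°, digits 0–9): lon ⌊18.2209/2⌋ = 9; lat ⌊5.9309/1⌋ = 5.
Subsquare (5′×2.5′, letters a–x): lon ⌊0.2209/0.0833333⌋ = 2 → c; lat ⌊0.9309/0.0416667⌋ = 22 → w.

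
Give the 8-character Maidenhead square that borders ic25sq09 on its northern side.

Latitude extended square 9; +1 → 10, wraps to 0, carry into subsquare.
Latitude subsquare q = 16; +1 → 17 = r.
The longitude characters are unchanged.

IC25sr00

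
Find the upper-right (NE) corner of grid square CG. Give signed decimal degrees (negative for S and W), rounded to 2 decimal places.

Field C=2, G=6: +2·20° lon, +6·10° lat → SW at lon -140°, lat -30°.
Cell spans 20° lon × 10° lat. NE corner is SW corner plus one full cell.
latitude -20.00, longitude -120.00.

-20.00, -120.00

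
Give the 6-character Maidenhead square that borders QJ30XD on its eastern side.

QJ40ad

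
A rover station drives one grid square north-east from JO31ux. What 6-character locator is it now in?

JO32va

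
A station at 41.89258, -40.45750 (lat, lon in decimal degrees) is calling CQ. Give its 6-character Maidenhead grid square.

GN91sv

Shift to the Maidenhead origin (180°W, 90°S): lon 139.5425, lat 131.8926.
Field: 139.5425/20 → 6 → G, 131.8926/10 → 13 → N; chars GN.
Square: 19.5425/2 → 9, 1.8926/1 → 1; chars 91.
Subsquare: 1.5425/0.0833333 → 18 → s, 0.8926/0.0416667 → 21 → v; chars sv.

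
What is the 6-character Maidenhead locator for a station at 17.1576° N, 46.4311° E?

LK37fd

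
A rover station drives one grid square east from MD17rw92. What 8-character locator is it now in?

Longitude extended square 9; +1 → 10, wraps to 0, carry into subsquare.
Longitude subsquare r = 17; +1 → 18 = s.
The latitude characters are unchanged.

MD17sw02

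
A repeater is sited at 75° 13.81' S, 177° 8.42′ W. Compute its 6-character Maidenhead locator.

AB14ks

Offset from 180°W / 90°S: lon 2.8597°, lat 14.7698°.
Field: 2.8597/20 → 0 → A, 14.7698/10 → 1 → B; chars AB.
Square: 2.8597/2 → 1, 4.7698/1 → 4; chars 14.
Subsquare: 0.8597/0.0833333 → 10 → k, 0.7698/0.0416667 → 18 → s; chars ks.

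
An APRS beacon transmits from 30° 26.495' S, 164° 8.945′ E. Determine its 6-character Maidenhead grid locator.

RF29bn

Offset from 180°W / 90°S: lon 344.1491°, lat 59.5584°.
Field: 344.1491/20 → 17 → R, 59.5584/10 → 5 → F; chars RF.
Square: 4.1491/2 → 2, 9.5584/1 → 9; chars 29.
Subsquare: 0.1491/0.0833333 → 1 → b, 0.5584/0.0416667 → 13 → n; chars bn.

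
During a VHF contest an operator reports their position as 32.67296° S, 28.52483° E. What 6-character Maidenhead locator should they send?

Shift to the Maidenhead origin (180°W, 90°S): lon 208.5248, lat 57.3270.
Field: 208.5248/20 → 10 → K, 57.3270/10 → 5 → F; chars KF.
Square: 8.5248/2 → 4, 7.3270/1 → 7; chars 47.
Subsquare: 0.5248/0.0833333 → 6 → g, 0.3270/0.0416667 → 7 → h; chars gh.

KF47gh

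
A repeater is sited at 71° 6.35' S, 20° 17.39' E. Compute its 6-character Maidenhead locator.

Shift to the Maidenhead origin (180°W, 90°S): lon 200.2898, lat 18.8942.
Field (20°×10°, letters A–R): 200.2898/20 → 10 → K, 18.8942/10 → 1 → B; chars KB.
Square (2°×1°, digits 0–9): 0.2898/2 → 0, 8.8942/1 → 8; chars 08.
Subsquare (5′×2.5′, letters a–x): 0.2898/0.0833333 → 3 → d, 0.8942/0.0416667 → 21 → v; chars dv.

KB08dv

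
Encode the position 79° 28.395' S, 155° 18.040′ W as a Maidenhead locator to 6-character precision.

Shift to the Maidenhead origin (180°W, 90°S): lon 24.6993, lat 10.5268.
Field: 24.6993/20 → 1 → B, 10.5268/10 → 1 → B; chars BB.
Square: 4.6993/2 → 2, 0.5268/1 → 0; chars 20.
Subsquare: 0.6993/0.0833333 → 8 → i, 0.5268/0.0416667 → 12 → m; chars im.

BB20im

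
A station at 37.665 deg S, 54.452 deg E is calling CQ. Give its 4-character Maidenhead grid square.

Add 180° to longitude and 90° to latitude: 234.45, 52.34.
Field: 234.45/20 → 11 → L, 52.34/10 → 5 → F; chars LF.
Square: 14.45/2 → 7, 2.34/1 → 2; chars 72.

LF72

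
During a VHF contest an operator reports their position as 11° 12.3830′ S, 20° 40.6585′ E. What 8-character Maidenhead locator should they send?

Add 180° to longitude and 90° to latitude: 200.67764, 78.79362.
Field (20°×10°, letters A–R): lon ⌊200.67764/20⌋ = 10 → K; lat ⌊78.79362/10⌋ = 7 → H.
Square (2°×1°, digits 0–9): lon ⌊0.67764/2⌋ = 0; lat ⌊8.79362/1⌋ = 8.
Subsquare (5′×2.5′, letters a–x): lon ⌊0.67764/0.0833333⌋ = 8 → i; lat ⌊0.79362/0.0416667⌋ = 19 → t.
Extended square (30″×15″, digits 0–9): lon ⌊0.01097/0.00833333⌋ = 1; lat ⌊0.00195/0.00416667⌋ = 0.

KH08it10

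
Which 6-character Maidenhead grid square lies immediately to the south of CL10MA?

CK19mx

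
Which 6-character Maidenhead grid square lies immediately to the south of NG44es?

NG44er

Latitude subsquare s = 18; −1 → 17 = r.
The longitude characters are unchanged.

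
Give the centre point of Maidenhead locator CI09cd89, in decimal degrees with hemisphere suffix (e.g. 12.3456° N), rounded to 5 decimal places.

0.83542° S, 139.76250° W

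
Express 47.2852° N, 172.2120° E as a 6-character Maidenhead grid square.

RN67cg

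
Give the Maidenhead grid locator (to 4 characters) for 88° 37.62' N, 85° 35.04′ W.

ER78

Add 180° to longitude and 90° to latitude: 94.42, 178.63.
Field: 94.42/20 → 4 → E, 178.63/10 → 17 → R; chars ER.
Square: 14.42/2 → 7, 8.63/1 → 8; chars 78.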